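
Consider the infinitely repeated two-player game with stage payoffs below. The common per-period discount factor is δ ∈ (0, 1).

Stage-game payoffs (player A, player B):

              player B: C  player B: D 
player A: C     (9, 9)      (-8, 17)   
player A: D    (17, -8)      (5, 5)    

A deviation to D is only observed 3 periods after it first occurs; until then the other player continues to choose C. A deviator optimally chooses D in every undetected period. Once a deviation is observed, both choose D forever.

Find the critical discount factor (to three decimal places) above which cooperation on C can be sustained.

0.874

Deviating for the 3 undetected periods gains 17−9 = 8 per period over cooperation, then loses 9−5 = 4 per period forever once punishment starts.
Gain: 8(1 + δ + … + δ^2); loss: 4·δ^3/(1−δ).
No profitable deviation ⇔ 8(1−δ^3) ≤ 4·δ^3, i.e. δ^3 ≥ 8/(8+4) = 2/3.
Hence δ ≥ (2/3)^(1/3) ≈ 0.874.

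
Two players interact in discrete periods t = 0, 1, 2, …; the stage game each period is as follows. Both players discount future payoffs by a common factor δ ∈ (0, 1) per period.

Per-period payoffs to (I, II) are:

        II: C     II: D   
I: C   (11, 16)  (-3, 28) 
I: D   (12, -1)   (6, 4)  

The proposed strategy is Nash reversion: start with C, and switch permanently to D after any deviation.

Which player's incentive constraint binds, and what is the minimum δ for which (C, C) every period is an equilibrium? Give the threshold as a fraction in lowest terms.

II; δ ≥ 1/2

For I: deviation gain 12−11 = 1, per-period punishment loss 11−6 = 5. IC gives δ ≥ 1/6.
For II: gain 12, loss 12 per period, so δ ≥ 12/24 = 1/2.
The tighter constraint is II's, so cooperation needs δ ≥ 1/2.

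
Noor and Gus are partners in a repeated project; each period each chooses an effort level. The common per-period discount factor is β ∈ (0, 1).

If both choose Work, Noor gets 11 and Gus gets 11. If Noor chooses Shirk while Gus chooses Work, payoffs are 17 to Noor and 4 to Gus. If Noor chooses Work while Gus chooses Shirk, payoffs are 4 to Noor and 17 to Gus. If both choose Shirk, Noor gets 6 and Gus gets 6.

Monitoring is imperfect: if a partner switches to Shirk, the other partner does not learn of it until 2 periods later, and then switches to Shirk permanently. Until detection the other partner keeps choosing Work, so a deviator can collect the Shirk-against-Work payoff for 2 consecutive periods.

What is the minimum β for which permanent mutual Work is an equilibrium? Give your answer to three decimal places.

The best deviation is to choose Shirk for all 2 undetected periods, earning 17 each, then 6 forever once detected.
Deviation value: 17(1−β^2)/(1−β) + 6β^2/(1−β); cooperation value: 11/(1−β).
IC: 11 ≥ 17(1−β^2) + 6β^2 = 17 − 11β^2.
So β^2 ≥ 6/11, giving β ≥ (6/11)^(1/2) ≈ 0.739.

0.739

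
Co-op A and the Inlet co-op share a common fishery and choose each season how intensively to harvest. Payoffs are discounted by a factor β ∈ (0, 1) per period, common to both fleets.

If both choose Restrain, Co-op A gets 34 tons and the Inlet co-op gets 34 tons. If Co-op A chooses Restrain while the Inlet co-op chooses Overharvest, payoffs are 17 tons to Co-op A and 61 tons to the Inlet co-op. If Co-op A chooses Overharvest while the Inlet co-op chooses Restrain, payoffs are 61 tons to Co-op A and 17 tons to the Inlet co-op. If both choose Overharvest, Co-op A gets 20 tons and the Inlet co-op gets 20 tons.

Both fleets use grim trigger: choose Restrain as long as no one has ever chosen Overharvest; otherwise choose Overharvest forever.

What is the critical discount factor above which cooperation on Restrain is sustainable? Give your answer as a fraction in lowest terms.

27/41

One-period gain from deviating is 61 − 34 = 27. The loss is 34 − 20 = 14 in every subsequent period, with present value 14·β/(1−β).
Deviation is unprofitable when 14·β/(1−β) ≥ 27, i.e. β/(1−β) ≥ 27/14.
Equivalently β ≥ 27/(27+14) = 27/41.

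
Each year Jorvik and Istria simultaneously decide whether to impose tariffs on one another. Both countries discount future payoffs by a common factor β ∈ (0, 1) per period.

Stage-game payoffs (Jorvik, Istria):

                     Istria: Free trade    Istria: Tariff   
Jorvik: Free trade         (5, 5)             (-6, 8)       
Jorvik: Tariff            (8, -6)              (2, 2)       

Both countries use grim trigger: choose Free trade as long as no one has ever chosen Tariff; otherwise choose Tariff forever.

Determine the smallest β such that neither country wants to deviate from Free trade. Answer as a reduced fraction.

Cooperation forever yields 5 each period: 5/(1−β).
Deviating yields 8 once, then 2 forever: 8 + 2β/(1−β).
No profitable deviation requires 5/(1−β) ≥ 8 + 2β/(1−β).
Multiplying by (1−β): 5 ≥ 8(1−β) + 2β = 8 − 6β.
So 6β ≥ 3, i.e. β ≥ 3/6 = 1/2.

1/2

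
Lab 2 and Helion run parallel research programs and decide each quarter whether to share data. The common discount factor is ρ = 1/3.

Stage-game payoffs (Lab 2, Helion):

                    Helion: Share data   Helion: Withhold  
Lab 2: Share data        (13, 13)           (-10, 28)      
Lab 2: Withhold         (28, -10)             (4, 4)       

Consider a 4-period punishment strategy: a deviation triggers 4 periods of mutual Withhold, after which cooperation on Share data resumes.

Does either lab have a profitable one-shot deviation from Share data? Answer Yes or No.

Yes

IC: ρ+…+ρ^4 ≥ (28−13)/(13−4) = 5/3.
At ρ = 1/3: partial sum = 0.4938 < 1.6667. Cooperation not sustainable.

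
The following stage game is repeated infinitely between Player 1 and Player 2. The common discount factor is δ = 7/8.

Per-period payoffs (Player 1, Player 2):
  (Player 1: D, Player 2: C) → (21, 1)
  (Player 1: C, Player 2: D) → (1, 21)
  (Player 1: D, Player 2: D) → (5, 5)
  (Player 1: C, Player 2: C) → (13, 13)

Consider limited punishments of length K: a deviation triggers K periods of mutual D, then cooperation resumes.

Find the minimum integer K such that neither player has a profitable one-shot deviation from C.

2

No profitable deviation requires (13−5)(δ+…+δ^K) ≥ 21−13, i.e. δ+…+δ^K ≥ 1 ≈ 1.0000.
With δ = 7/8, the partial sums are K=1: 0.8750, K=2: 1.6406.
K = 2 is the first length at which the sum reaches 1.0000.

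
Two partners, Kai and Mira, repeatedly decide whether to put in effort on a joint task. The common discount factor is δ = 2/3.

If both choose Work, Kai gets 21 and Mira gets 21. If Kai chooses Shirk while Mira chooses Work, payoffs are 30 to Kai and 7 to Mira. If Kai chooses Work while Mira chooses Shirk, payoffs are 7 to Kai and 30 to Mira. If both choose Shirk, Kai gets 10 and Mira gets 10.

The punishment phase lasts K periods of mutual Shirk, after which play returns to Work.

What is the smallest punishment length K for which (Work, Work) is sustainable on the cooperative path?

Need Σ_{k=1}^{K} δ^k ≥ (30−21)/(21−10) = 0.8182 at δ = 2/3.
At K = 1 the sum is 0.6667 < 0.8182; at K = 2 it is 1.1111 ≥ 0.8182.
So the minimum punishment length is K = 2.

2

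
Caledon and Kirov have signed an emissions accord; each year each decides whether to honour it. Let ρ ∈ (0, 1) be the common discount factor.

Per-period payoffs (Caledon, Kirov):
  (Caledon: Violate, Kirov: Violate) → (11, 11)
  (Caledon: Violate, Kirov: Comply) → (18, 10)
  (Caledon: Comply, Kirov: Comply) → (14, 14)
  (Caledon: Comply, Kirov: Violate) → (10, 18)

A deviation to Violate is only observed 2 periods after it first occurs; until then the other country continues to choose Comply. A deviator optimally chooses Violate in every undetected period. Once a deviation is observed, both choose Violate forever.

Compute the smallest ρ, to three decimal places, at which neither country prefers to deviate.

0.756

Deviating for the 2 undetected periods gains 18−14 = 4 per period over cooperation, then loses 14−11 = 3 per period forever once punishment starts.
Gain: 4(1 + ρ + … + ρ^1); loss: 3·ρ^2/(1−ρ).
No profitable deviation ⇔ 4(1−ρ^2) ≤ 3·ρ^2, i.e. ρ^2 ≥ 4/(4+3) = 4/7.
Hence ρ ≥ (4/7)^(1/2) ≈ 0.756.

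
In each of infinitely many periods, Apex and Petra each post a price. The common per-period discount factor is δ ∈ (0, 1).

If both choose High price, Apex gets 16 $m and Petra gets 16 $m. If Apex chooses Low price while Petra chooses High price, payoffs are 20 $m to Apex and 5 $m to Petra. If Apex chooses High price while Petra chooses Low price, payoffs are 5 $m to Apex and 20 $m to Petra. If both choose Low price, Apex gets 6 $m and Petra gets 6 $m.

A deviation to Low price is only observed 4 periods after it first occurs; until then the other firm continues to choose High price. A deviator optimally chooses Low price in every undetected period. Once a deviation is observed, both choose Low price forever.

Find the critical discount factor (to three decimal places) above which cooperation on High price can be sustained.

A deviator earns 20 for 4 periods, then 6 forever; cooperating earns 16 forever. Multiplying the IC by (1−δ):
16 ≥ 20(1−δ^4) + 6δ^4, so 14·δ^4 ≥ 4 and δ^4 ≥ 2/7.
δ ≥ (2/7)^(1/4) ≈ 0.731.

0.731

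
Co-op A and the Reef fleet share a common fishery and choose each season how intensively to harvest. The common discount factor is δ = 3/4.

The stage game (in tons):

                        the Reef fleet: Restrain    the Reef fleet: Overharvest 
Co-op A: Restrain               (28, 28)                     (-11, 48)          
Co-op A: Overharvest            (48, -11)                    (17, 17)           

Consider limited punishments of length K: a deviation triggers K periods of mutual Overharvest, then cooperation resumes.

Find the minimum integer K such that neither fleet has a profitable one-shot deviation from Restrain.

No profitable deviation requires (28−17)(δ+…+δ^K) ≥ 48−28, i.e. δ+…+δ^K ≥ 20/11 ≈ 1.8182.
With δ = 3/4, the partial sums are K=1: 0.7500, K=2: 1.3125, K=3: 1.7344, K=4: 2.0508.
K = 4 is the first length at which the sum reaches 1.8182.

4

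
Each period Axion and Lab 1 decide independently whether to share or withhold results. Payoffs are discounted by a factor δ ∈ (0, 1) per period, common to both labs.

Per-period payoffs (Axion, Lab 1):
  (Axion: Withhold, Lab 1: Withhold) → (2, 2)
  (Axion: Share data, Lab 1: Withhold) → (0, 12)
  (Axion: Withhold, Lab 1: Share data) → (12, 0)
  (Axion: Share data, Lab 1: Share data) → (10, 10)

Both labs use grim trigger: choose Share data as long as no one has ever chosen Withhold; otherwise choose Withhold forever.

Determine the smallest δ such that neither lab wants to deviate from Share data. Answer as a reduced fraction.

Cooperation forever yields 10 each period: 10/(1−δ).
Deviating yields 12 once, then 2 forever: 12 + 2δ/(1−δ).
No profitable deviation requires 10/(1−δ) ≥ 12 + 2δ/(1−δ).
Multiplying by (1−δ): 10 ≥ 12(1−δ) + 2δ = 12 − 10δ.
So 10δ ≥ 2, i.e. δ ≥ 2/10 = 1/5.

1/5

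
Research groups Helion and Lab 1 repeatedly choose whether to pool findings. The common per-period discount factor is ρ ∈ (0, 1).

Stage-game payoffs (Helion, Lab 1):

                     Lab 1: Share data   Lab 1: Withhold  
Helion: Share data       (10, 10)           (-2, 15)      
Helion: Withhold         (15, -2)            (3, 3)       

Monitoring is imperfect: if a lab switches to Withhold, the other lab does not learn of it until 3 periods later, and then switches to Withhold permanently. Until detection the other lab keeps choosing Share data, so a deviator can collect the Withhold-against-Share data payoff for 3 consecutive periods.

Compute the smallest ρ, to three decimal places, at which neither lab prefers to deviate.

0.747

The best deviation is to choose Withhold for all 3 undetected periods, earning 15 each, then 3 forever once detected.
Deviation value: 15(1−ρ^3)/(1−ρ) + 3ρ^3/(1−ρ); cooperation value: 10/(1−ρ).
IC: 10 ≥ 15(1−ρ^3) + 3ρ^3 = 15 − 12ρ^3.
So ρ^3 ≥ 5/12, giving ρ ≥ (5/12)^(1/3) ≈ 0.747.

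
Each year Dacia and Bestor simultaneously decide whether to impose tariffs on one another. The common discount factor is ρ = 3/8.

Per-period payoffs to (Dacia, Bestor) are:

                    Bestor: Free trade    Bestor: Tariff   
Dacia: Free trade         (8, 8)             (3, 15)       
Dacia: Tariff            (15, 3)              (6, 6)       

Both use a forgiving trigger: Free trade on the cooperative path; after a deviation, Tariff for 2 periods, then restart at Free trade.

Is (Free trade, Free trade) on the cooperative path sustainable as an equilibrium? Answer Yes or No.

No

IC: ρ+…+ρ^2 ≥ (15−8)/(8−6) = 7/2.
At ρ = 3/8: partial sum = 0.5156 < 3.5000. Cooperation not sustainable.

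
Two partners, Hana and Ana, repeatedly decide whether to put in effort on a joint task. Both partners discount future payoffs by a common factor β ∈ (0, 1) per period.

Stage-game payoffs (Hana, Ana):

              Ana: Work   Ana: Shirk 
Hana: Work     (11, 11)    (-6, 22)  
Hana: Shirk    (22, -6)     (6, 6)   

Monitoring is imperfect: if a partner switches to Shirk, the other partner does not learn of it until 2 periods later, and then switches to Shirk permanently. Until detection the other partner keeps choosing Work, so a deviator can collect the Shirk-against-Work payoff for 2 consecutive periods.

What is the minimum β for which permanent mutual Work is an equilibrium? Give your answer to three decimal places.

0.829

The best deviation is to choose Shirk for all 2 undetected periods, earning 22 each, then 6 forever once detected.
Deviation value: 22(1−β^2)/(1−β) + 6β^2/(1−β); cooperation value: 11/(1−β).
IC: 11 ≥ 22(1−β^2) + 6β^2 = 22 − 16β^2.
So β^2 ≥ 11/16, giving β ≥ (11/16)^(1/2) ≈ 0.829.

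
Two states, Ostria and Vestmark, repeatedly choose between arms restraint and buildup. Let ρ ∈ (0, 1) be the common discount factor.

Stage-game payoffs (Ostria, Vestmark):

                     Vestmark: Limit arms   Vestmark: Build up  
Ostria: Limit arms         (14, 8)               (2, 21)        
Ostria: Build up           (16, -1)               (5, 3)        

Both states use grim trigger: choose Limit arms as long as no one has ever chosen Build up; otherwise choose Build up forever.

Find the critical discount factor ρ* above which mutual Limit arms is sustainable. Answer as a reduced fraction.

13/18

Ostria: cooperation gives 14 each period; deviation gives 16 once then 5 forever.
  14/(1−ρ) ≥ 16 + 5ρ/(1−ρ) ⇒ ρ ≥ 2/11.
Vestmark: cooperation gives 8 each period; deviation gives 21 once then 3 forever.
  ρ ≥ 13/18.
Both must hold, so the binding constraint is Vestmark's: ρ ≥ 13/18.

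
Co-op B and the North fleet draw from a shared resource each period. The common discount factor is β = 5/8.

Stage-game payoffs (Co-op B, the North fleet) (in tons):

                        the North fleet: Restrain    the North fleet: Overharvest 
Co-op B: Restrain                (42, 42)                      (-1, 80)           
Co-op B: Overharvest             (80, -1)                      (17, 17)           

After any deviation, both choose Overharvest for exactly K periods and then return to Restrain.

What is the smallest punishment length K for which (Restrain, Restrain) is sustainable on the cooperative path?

No profitable deviation requires (42−17)(β+…+β^K) ≥ 80−42, i.e. β+…+β^K ≥ 38/25 ≈ 1.5200.
With β = 5/8, the partial sums are K=1: 0.6250, K=2: 1.0156, K=3: 1.2598, K=4: 1.4124, K=5: 1.5077, K=6: 1.5673.
K = 6 is the first length at which the sum reaches 1.5200.

6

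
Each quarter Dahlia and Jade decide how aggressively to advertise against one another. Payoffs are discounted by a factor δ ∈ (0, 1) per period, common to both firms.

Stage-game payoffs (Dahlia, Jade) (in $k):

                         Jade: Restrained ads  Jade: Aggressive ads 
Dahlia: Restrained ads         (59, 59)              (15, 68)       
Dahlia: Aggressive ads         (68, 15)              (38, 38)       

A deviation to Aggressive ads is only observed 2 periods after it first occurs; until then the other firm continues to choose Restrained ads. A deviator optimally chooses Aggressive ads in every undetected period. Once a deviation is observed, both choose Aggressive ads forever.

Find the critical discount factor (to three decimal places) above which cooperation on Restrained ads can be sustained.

The best deviation is to choose Aggressive ads for all 2 undetected periods, earning 68 each, then 38 forever once detected.
Deviation value: 68(1−δ^2)/(1−δ) + 38δ^2/(1−δ); cooperation value: 59/(1−δ).
IC: 59 ≥ 68(1−δ^2) + 38δ^2 = 68 − 30δ^2.
So δ^2 ≥ 9/30 = 3/10, giving δ ≥ (3/10)^(1/2) ≈ 0.548.

0.548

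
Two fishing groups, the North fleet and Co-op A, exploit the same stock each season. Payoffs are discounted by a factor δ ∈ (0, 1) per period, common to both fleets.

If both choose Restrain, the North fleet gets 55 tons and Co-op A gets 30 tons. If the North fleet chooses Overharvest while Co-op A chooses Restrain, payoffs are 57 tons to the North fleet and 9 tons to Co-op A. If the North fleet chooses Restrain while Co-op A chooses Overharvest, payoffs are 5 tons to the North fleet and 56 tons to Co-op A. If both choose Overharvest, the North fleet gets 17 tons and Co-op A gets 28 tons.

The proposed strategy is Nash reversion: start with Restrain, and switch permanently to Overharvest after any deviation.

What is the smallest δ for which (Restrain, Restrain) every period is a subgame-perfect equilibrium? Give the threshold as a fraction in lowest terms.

13/14

For the North fleet: deviation gain 57−55 = 2, per-period punishment loss 55−17 = 38. IC gives δ ≥ 2/40 = 1/20.
For Co-op A: gain 26, loss 2 per period, so δ ≥ 26/28 = 13/14.
The tighter constraint is Co-op A's, so cooperation needs δ ≥ 13/14.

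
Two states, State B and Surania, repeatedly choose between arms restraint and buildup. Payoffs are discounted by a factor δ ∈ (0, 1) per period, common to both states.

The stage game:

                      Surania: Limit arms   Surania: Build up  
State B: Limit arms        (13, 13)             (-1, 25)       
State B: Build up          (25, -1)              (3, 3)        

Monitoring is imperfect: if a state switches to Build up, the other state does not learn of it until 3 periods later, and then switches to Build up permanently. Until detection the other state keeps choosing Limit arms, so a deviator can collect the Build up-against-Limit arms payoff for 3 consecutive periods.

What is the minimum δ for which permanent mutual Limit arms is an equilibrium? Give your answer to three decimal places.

0.817

A deviator earns 25 for 3 periods, then 3 forever; cooperating earns 13 forever. Multiplying the IC by (1−δ):
13 ≥ 25(1−δ^3) + 3δ^3, so 22·δ^3 ≥ 12 and δ^3 ≥ 6/11.
δ ≥ (6/11)^(1/3) ≈ 0.817.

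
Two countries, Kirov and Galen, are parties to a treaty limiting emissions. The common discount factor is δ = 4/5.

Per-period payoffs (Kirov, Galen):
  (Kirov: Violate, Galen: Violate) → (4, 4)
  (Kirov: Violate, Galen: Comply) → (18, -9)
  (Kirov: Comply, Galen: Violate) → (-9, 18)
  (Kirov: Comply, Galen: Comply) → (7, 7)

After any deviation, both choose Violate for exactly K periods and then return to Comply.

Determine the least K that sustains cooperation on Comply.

No profitable deviation requires (7−4)(δ+…+δ^K) ≥ 18−7, i.e. δ+…+δ^K ≥ 11/3 ≈ 3.6667.
With δ = 4/5, the partial sums are K=1: 0.8000, K=2: 1.4400, …, K=10: 3.5705, K=11: 3.6564, K=12: 3.7251.
K = 12 is the first length at which the sum reaches 3.6667.

12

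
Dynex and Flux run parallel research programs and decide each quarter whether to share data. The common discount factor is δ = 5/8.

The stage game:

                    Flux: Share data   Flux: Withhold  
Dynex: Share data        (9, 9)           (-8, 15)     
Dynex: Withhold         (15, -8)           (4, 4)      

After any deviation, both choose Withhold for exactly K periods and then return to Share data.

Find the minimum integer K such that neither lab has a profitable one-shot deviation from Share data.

No profitable deviation requires (9−4)(δ+…+δ^K) ≥ 15−9, i.e. δ+…+δ^K ≥ 6/5 ≈ 1.2000.
With δ = 5/8, the partial sums are K=1: 0.6250, K=2: 1.0156, K=3: 1.2598.
K = 3 is the first length at which the sum reaches 1.2000.

3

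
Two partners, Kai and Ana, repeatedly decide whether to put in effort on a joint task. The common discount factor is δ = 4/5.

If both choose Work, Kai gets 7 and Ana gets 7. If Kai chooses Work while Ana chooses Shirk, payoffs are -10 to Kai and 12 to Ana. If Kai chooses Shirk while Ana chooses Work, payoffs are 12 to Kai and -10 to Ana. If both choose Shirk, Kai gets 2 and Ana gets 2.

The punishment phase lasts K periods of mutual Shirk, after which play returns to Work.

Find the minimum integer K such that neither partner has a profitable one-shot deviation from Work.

2

IC: δ(1−δ^K)/(1−δ) ≥ (12−7)/(7−2) = 1.
With δ = 4/5: need 1 − δ^K ≥ 1·(1−4/5)/(4/5), i.e. δ^K ≤ 0.7500.
Since (4/5)^1 = 0.8000 and (4/5)^2 = 0.6400, the smallest such K is 2.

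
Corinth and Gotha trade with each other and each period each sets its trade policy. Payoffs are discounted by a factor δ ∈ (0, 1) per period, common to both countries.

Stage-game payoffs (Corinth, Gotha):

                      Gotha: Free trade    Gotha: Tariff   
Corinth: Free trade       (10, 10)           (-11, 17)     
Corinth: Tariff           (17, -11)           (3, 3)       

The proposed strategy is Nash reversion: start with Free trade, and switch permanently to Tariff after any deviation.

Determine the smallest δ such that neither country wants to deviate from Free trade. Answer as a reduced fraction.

1/2

One-period gain from deviating is 17 − 10 = 7. The loss is 10 − 3 = 7 in every subsequent period, with present value 7·δ/(1−δ).
Deviation is unprofitable when 7·δ/(1−δ) ≥ 7, i.e. δ/(1−δ) ≥ 1.
Equivalently δ ≥ 7/(7+7) = 1/2.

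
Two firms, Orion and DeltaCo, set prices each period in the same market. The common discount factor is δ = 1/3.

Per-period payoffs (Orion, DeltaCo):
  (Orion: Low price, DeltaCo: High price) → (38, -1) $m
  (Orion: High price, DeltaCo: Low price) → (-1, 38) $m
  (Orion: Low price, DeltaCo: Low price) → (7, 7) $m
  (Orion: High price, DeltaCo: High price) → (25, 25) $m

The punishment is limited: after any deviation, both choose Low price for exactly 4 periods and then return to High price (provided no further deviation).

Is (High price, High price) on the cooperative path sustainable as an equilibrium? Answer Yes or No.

No

Comparing payoff streams over the 5 periods until play realigns: cooperate → 25(1+δ+…+δ^4); deviate → 38 + 7(δ+…+δ^4).
Cooperation is sustained iff (25−7)(δ+…+δ^4) ≥ 38−25.
δ+…+δ^4 = 1/3·(1−(1/3)^4)/(1−1/3) = 0.4938, and (38−25)/(25−7) = 0.7222.
0.4938 < 0.7222, so cooperation is not sustainable.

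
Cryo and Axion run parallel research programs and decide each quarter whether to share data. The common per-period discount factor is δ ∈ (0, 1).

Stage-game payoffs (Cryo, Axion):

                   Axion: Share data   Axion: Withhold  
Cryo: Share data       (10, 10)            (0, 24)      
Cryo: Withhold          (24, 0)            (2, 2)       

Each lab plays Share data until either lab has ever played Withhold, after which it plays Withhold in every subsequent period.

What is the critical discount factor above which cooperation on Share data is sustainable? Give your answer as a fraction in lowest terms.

7/11

Under grim trigger the critical discount factor is (T−C)/(T−P) with T = 24, C = 10, P = 2.
δ* = (24−10)/(24−2) = 14/22 = 7/11.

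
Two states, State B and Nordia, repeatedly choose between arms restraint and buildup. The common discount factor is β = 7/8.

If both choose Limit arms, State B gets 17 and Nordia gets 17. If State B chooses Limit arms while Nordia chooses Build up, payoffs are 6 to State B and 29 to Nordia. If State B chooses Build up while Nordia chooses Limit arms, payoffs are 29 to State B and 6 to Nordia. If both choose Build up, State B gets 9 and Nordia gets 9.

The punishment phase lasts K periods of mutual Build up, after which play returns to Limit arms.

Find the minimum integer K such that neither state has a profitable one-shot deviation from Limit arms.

2

No profitable deviation requires (17−9)(β+…+β^K) ≥ 29−17, i.e. β+…+β^K ≥ 3/2 ≈ 1.5000.
With β = 7/8, the partial sums are K=1: 0.8750, K=2: 1.6406.
K = 2 is the first length at which the sum reaches 1.5000.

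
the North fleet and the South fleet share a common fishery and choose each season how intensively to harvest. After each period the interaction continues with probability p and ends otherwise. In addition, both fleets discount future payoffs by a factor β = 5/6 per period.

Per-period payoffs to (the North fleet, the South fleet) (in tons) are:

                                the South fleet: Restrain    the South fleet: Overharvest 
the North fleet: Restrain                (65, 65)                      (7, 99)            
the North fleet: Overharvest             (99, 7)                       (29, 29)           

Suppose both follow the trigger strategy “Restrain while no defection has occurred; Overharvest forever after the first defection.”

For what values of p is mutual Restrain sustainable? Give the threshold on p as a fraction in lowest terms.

102/175

With continuation probability p and discount β, the effective per-period discount factor is βp.
Grim-trigger IC: βp ≥ (99−65)/(99−29) = 17/35.
So p ≥ (17/35)/(5/6) = 102/175.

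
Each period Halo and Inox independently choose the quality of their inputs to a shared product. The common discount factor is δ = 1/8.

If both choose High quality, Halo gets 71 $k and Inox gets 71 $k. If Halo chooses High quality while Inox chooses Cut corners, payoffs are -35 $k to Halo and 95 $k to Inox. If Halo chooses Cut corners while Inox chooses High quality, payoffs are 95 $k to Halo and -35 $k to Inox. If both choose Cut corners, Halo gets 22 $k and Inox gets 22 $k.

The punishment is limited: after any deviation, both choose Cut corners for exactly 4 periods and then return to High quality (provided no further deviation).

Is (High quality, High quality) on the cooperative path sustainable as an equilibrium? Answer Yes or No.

No

A one-shot deviation gives 95 now, then 22 for 4 periods, then back to 71.
Gain from deviating: (95−71) today; loss: (71−22) in each of the next 4 periods.
No-deviation condition: (71−22)(δ+…+δ^4) ≥ 95−71, i.e. δ+…+δ^4 ≥ 24/49.
At δ = 1/8: δ+…+δ^4 = 0.1428 < 0.4898.
So cooperation is not sustainable.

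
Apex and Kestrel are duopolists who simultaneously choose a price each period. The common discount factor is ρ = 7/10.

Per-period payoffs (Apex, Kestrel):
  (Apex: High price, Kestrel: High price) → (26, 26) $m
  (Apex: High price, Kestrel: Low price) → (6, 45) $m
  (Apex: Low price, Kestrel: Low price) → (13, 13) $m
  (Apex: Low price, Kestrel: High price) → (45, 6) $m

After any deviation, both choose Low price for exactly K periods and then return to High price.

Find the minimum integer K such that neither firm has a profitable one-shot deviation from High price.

Need Σ_{k=1}^{K} ρ^k ≥ (45−26)/(26−13) = 1.4615 at ρ = 7/10.
At K = 2 the sum is 1.1900 < 1.4615; at K = 3 it is 1.5330 ≥ 1.4615.
So the minimum punishment length is K = 3.

3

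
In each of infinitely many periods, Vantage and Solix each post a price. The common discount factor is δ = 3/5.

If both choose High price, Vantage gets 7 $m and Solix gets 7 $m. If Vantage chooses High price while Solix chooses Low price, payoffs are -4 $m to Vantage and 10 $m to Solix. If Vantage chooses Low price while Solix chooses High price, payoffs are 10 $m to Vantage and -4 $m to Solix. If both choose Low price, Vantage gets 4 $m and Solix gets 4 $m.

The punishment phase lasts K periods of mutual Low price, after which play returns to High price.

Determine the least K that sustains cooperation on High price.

3

No profitable deviation requires (7−4)(δ+…+δ^K) ≥ 10−7, i.e. δ+…+δ^K ≥ 1 ≈ 1.0000.
With δ = 3/5, the partial sums are K=1: 0.6000, K=2: 0.9600, K=3: 1.1760.
K = 3 is the first length at which the sum reaches 1.0000.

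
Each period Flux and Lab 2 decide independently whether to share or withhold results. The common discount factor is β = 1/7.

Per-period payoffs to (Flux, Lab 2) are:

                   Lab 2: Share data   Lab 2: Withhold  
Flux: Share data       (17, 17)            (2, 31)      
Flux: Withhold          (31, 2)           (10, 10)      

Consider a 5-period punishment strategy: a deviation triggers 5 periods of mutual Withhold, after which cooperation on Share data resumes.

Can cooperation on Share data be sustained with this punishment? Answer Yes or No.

No

A one-shot deviation gives 31 now, then 10 for 5 periods, then back to 17.
Gain from deviating: (31−17) today; loss: (17−10) in each of the next 5 periods.
No-deviation condition: (17−10)(β+…+β^5) ≥ 31−17, i.e. β+…+β^5 ≥ 2.
At β = 1/7: β+…+β^5 = 0.1667 < 2.0000.
So cooperation is not sustainable.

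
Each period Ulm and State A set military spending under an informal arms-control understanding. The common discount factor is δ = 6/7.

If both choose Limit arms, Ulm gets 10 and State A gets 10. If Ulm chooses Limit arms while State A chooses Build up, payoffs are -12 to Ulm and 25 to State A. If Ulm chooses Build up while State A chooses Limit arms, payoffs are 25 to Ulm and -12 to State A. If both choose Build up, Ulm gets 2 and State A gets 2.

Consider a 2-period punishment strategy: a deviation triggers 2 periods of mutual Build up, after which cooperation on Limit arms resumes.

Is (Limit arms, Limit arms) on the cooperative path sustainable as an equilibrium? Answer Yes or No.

No

A one-shot deviation gives 25 now, then 2 for 2 periods, then back to 10.
Gain from deviating: (25−10) today; loss: (10−2) in each of the next 2 periods.
No-deviation condition: (10−2)(δ+…+δ^2) ≥ 25−10, i.e. δ+…+δ^2 ≥ 15/8.
At δ = 6/7: δ+…+δ^2 = 1.5918 < 1.8750.
So cooperation is not sustainable.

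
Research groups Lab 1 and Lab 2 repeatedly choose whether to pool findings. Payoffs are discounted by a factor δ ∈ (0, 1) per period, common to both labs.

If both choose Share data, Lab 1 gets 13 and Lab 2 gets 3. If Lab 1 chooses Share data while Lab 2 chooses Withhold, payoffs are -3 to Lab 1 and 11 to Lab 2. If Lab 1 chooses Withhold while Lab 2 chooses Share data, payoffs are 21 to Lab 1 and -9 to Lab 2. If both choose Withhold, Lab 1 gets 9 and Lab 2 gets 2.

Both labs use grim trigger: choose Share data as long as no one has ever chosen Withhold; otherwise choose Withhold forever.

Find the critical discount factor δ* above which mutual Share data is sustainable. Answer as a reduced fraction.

8/9

For Lab 1: deviation gain 21−13 = 8, per-period punishment loss 13−9 = 4. IC gives δ ≥ 8/12 = 2/3.
For Lab 2: gain 8, loss 1 per period, so δ ≥ 8/9.
The tighter constraint is Lab 2's, so cooperation needs δ ≥ 8/9.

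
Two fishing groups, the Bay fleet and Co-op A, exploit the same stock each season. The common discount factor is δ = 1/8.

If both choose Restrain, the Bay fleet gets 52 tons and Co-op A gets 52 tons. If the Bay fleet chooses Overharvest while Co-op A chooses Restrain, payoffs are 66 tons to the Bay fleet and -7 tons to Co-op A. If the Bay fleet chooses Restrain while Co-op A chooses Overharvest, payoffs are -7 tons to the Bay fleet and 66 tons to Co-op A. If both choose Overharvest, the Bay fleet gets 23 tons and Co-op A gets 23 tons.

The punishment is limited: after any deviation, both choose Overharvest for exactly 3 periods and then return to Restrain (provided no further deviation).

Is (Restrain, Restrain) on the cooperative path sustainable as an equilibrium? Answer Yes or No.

IC: δ+…+δ^3 ≥ (66−52)/(52−23) = 14/29.
At δ = 1/8: partial sum = 0.1426 < 0.4828. Cooperation not sustainable.

No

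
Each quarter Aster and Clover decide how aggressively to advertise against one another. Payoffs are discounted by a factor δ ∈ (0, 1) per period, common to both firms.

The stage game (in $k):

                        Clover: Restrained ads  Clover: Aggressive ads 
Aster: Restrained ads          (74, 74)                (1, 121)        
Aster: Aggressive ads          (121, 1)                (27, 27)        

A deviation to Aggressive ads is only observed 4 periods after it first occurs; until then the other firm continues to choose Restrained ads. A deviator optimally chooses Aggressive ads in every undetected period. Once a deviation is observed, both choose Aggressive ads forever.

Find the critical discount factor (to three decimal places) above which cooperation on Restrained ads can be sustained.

A deviator earns 121 for 4 periods, then 27 forever; cooperating earns 74 forever. Multiplying the IC by (1−δ):
74 ≥ 121(1−δ^4) + 27δ^4, so 94·δ^4 ≥ 47 and δ^4 ≥ 1/2.
δ ≥ (1/2)^(1/4) ≈ 0.841.

0.841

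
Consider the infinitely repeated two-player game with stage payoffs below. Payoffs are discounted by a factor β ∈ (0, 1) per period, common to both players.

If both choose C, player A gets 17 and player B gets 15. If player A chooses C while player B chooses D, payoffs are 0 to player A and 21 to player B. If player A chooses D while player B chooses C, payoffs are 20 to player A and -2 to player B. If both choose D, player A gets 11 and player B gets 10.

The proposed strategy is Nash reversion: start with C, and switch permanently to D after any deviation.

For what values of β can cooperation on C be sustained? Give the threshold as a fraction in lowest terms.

6/11

player A's threshold: (20−17)/(20−11) = 1/3.
player B's threshold: (21−15)/(21−10) = 6/11.
1/3 < 6/11, so player B binds and β* = 6/11.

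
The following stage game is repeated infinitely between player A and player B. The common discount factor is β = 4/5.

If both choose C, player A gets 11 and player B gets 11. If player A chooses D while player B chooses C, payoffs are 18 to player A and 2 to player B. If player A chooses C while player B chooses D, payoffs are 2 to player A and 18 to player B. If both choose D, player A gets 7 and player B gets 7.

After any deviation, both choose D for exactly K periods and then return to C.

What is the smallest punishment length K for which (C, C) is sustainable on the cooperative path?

3

IC: β(1−β^K)/(1−β) ≥ (18−11)/(11−7) = 7/4.
With β = 4/5: need 1 − β^K ≥ 7/4·(1−4/5)/(4/5), i.e. β^K ≤ 0.5625.
Since (4/5)^2 = 0.6400 and (4/5)^3 = 0.5120, the smallest such K is 3.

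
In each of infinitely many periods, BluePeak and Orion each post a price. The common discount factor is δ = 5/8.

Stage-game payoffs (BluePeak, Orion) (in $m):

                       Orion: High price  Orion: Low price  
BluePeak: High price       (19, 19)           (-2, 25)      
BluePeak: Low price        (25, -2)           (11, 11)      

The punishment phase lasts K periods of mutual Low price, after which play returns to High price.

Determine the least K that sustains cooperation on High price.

2

IC: δ(1−δ^K)/(1−δ) ≥ (25−19)/(19−11) = 3/4.
With δ = 5/8: need 1 − δ^K ≥ 3/4·(1−5/8)/(5/8), i.e. δ^K ≤ 0.5500.
Since (5/8)^1 = 0.6250 and (5/8)^2 = 0.3906, the smallest such K is 2.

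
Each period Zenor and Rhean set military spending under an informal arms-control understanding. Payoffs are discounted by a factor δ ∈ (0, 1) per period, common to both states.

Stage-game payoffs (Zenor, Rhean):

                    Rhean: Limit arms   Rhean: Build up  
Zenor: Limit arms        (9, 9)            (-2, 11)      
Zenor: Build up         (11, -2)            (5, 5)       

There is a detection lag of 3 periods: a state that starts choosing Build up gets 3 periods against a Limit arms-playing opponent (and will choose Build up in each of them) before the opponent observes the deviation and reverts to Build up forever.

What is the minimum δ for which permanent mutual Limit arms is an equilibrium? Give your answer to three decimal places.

A deviator earns 11 for 3 periods, then 5 forever; cooperating earns 9 forever. Multiplying the IC by (1−δ):
9 ≥ 11(1−δ^3) + 5δ^3, so 6·δ^3 ≥ 2 and δ^3 ≥ 1/3.
δ ≥ (1/3)^(1/3) ≈ 0.693.

0.693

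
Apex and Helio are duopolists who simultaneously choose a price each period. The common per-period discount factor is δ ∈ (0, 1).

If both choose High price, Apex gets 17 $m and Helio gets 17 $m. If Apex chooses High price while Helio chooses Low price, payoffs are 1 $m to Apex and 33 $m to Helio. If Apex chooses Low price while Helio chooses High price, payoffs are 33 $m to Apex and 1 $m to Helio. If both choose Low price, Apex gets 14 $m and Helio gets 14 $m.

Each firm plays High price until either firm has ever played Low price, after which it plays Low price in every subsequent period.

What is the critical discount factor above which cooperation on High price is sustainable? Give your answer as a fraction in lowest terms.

16/19

One-period gain from deviating is 33 − 17 = 16. The loss is 17 − 14 = 3 in every subsequent period, with present value 3·δ/(1−δ).
Deviation is unprofitable when 3·δ/(1−δ) ≥ 16, i.e. δ/(1−δ) ≥ 16/3.
Equivalently δ ≥ 16/(16+3) = 16/19.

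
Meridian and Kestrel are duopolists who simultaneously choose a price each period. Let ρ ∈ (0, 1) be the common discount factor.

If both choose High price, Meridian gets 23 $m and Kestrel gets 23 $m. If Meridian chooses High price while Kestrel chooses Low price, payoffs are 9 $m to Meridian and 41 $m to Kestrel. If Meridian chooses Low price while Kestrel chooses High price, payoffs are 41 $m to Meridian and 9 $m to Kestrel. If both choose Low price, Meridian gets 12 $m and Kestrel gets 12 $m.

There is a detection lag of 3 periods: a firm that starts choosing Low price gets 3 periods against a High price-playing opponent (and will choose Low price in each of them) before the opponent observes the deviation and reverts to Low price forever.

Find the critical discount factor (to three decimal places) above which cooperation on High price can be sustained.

0.853

The best deviation is to choose Low price for all 3 undetected periods, earning 41 each, then 12 forever once detected.
Deviation value: 41(1−ρ^3)/(1−ρ) + 12ρ^3/(1−ρ); cooperation value: 23/(1−ρ).
IC: 23 ≥ 41(1−ρ^3) + 12ρ^3 = 41 − 29ρ^3.
So ρ^3 ≥ 18/29, giving ρ ≥ (18/29)^(1/3) ≈ 0.853.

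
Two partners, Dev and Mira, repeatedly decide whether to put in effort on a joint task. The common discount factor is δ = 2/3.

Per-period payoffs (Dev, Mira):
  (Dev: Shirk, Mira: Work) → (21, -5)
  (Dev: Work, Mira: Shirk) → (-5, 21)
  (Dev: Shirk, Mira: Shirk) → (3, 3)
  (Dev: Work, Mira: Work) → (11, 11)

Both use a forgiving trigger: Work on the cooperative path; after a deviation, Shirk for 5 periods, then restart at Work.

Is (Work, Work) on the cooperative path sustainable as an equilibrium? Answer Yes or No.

IC: δ+…+δ^5 ≥ (21−11)/(11−3) = 5/4.
At δ = 2/3: partial sum = 1.7366 ≥ 1.2500. Cooperation sustainable.

Yes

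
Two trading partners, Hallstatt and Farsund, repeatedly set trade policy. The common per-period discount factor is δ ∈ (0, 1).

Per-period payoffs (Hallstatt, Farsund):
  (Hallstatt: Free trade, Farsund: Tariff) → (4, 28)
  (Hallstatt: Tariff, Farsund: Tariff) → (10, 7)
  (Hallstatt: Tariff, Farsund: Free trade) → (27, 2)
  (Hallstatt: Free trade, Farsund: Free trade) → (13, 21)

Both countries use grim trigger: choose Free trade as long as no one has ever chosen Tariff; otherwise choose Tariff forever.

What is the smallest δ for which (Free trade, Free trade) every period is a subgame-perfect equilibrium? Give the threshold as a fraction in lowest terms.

14/17

Hallstatt's threshold: (27−13)/(27−10) = 14/17.
Farsund's threshold: (28−21)/(28−7) = 1/3.
14/17 > 1/3, so Hallstatt binds and δ* = 14/17.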